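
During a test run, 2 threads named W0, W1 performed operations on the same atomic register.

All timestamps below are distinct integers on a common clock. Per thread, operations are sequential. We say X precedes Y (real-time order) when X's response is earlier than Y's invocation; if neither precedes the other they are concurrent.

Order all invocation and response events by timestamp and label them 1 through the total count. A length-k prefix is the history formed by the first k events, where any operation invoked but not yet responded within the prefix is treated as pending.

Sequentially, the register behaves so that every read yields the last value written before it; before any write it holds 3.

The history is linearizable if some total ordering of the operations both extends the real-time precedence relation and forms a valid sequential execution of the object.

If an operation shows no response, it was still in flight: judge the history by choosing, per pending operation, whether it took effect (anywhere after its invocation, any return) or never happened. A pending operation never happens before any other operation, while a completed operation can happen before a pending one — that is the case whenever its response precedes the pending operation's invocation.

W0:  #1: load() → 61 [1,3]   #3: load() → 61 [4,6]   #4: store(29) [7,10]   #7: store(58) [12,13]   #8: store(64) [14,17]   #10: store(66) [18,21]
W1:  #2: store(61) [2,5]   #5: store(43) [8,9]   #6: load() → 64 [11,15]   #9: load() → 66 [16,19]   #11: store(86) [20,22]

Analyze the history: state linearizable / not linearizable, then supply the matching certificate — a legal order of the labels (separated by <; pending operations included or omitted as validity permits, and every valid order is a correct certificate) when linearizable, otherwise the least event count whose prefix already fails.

linearizable — witness: #2 < #1 < #3 < #4 < #5 < #7 < #8 < #6 < #10 < #9 < #11

step 1: #2 store(61) — value 61
step 2: #1 load() → 61 — value 61
step 3: #3 load() → 61 — value 61
step 4: #4 store(29) — value 29
step 5: #5 store(43) — value 43
step 6: #7 store(58) — value 58
step 7: #8 store(64) — value 64
step 8: #6 load() → 64 — value 64
step 9: #10 store(66) — value 66
step 10: #9 load() → 66 — value 66
step 11: #11 store(86) — value 86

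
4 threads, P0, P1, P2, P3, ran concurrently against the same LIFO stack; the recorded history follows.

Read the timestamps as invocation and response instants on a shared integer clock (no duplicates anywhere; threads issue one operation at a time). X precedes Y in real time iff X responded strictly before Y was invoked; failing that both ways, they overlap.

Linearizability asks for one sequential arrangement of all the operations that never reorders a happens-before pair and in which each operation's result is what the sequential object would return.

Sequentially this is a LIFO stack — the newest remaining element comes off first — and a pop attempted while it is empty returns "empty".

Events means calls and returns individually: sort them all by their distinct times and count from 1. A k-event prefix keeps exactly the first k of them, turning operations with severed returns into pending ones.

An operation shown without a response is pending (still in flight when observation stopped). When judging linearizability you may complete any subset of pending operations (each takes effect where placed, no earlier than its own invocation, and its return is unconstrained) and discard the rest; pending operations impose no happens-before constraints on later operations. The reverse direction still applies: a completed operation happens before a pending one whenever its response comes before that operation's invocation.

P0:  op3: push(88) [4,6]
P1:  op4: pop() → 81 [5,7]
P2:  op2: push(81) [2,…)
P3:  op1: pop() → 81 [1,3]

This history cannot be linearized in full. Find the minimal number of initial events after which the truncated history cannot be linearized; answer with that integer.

7

one valid order for events 1..6 is op2, op1, op3:
step 1: op2 push(81) (pending, included) — stack <81>
step 2: op1 pop() → 81 — stack <>
step 3: op3 push(88) — stack <88>
at event 7 (op4's time-7 response) nothing linearizes any more
include/drop combinations of the 1 pending operation (op2) were all tried; none helps
sample order op1, op3, op4 (pending dropped) stalls at step 1 — op1 pop() → 81 has no legal effect
sample order op1, op4, op3 (pending dropped) stalls at step 1 — op1 pop() → 81 has no legal effect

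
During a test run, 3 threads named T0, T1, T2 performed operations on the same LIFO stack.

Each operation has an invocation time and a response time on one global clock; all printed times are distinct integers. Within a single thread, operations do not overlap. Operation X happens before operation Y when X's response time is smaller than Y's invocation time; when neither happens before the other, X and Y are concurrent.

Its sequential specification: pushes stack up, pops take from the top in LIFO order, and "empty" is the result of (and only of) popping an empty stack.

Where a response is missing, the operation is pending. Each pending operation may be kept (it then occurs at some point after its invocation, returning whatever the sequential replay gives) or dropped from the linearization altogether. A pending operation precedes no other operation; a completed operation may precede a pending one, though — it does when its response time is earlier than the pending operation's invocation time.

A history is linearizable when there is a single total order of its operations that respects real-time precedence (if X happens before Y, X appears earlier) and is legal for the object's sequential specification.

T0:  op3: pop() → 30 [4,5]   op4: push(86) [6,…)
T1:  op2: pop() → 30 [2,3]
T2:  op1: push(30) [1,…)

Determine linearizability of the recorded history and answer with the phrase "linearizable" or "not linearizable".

not linearizable

through event 4 a valid linearization exists; event 5 (op3 responding at time 5) ends that
exhaustive check: the 2 completed LIFO stack ops admit one real-time order; illegal
completion choices over the 1 pending operation (op1) were checked; none helps
sample order op2, op3 (pending dropped) stalls at step 1 — op2 pop() → 30 has no legal effect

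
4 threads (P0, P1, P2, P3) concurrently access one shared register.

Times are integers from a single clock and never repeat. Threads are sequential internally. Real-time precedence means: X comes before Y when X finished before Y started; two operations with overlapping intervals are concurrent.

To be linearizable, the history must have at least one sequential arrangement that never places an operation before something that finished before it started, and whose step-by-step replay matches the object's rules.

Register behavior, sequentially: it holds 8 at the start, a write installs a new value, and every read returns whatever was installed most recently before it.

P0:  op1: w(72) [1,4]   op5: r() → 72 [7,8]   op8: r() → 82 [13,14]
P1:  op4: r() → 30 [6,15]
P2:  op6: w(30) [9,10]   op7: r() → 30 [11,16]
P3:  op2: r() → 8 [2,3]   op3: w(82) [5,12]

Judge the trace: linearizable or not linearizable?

one valid linearization: op2, op1, op5, op6, op4, op7, op3, op8
1. op2 r() → 8, leaving value 8
2. op1 w(72), leaving value 72
3. op5 r() → 72, leaving value 72
4. op6 w(30), leaving value 30
5. op4 r() → 30, leaving value 30
6. op7 r() → 30, leaving value 30
7. op3 w(82), leaving value 82
8. op8 r() → 82, leaving value 82

linearizable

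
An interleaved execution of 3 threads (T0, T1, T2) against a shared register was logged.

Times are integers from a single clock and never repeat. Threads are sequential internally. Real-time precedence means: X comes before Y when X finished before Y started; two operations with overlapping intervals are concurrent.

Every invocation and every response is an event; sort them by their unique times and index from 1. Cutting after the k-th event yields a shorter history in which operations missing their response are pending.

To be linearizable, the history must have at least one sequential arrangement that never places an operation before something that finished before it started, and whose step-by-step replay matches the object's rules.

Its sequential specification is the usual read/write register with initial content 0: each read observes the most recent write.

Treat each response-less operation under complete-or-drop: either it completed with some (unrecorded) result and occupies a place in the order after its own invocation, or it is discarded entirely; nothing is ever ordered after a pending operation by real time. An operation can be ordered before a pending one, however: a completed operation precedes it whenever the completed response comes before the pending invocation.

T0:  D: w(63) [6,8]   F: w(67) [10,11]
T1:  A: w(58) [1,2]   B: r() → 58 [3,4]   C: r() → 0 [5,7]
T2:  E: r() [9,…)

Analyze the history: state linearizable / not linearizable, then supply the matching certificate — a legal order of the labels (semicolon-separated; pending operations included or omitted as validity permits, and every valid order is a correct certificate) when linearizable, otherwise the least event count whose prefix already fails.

already the first 7 events (up to C's response at time 7) admit no linearization; the first 6 still do
exhaustive check: the 3 completed register ops admit one real-time order; illegal
completion choices over the 1 pending operation (D) were checked; none helps
one such order, A, B, C (pending dropped), breaks at step 3 where C r() → 0 is illegal

not linearizable — minimal violating prefix: 7 events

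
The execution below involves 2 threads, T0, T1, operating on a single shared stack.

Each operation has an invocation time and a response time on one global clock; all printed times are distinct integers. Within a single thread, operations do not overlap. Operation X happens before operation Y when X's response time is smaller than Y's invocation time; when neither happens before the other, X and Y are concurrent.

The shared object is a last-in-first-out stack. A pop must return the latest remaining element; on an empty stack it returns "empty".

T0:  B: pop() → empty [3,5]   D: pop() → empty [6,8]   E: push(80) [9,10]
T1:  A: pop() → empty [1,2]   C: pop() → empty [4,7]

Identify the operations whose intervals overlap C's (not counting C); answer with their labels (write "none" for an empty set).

B, D

C spans [4,7]; an op avoiding the whole window 4..7 is ordered, any other is concurrent
A [1,2]: before
B [3,5]: concurrent
D [6,8]: concurrent
E [9,10]: after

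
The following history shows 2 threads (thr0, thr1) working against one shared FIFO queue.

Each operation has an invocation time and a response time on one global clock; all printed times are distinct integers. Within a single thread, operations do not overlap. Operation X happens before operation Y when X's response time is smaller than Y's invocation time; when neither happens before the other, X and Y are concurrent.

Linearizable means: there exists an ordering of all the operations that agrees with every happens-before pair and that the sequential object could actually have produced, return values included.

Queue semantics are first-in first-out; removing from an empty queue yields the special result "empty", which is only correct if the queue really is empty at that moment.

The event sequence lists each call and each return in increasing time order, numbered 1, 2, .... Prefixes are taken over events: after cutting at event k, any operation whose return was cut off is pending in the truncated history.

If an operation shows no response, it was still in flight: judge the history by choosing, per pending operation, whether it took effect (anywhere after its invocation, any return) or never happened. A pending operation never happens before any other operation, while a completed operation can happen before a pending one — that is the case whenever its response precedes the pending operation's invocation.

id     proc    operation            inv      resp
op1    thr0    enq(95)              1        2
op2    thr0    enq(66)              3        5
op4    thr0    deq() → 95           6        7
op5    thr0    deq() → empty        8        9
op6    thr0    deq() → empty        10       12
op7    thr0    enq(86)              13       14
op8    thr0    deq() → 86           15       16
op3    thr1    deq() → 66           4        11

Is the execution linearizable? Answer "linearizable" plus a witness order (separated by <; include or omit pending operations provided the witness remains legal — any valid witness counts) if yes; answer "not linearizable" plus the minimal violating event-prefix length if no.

linearizable — witness: op1 < op2 < op4 < op3 < op5 < op6 < op7 < op8

after step 1 (op1 enq(95)): queue <95>
after step 2 (op2 enq(66)): queue <95,66>
after step 3 (op4 deq() → 95): queue <66>
after step 4 (op3 deq() → 66): queue <>
after step 5 (op5 deq() → empty): queue <>
after step 6 (op6 deq() → empty): queue <>
after step 7 (op7 enq(86)): queue <86>
after step 8 (op8 deq() → 86): queue <>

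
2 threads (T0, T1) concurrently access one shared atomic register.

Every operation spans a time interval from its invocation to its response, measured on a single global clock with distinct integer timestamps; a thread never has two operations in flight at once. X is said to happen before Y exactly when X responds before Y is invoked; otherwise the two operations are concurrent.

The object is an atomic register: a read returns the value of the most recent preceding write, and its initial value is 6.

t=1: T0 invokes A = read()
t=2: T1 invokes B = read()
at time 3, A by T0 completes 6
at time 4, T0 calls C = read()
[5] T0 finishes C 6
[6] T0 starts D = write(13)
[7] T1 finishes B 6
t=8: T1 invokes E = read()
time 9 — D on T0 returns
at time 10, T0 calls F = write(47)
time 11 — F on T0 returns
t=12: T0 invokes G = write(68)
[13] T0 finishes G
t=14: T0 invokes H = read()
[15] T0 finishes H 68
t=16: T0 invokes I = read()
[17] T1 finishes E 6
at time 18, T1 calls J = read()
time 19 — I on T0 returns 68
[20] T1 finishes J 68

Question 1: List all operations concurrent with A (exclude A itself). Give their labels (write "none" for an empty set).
B

overlap test against A [1,3]: concurrent iff the interval meets 1..3
B [2,7]: concurrent
C [4,5]: after
D [6,9]: after
E [8,17]: after
F [10,11]: after
G [12,13]: after
H [14,15]: after
I [16,19]: after
J [18,20]: after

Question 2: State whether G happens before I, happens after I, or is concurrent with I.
before

G spans [12,13], I spans [16,19]
resp(G)=13 < inv(I)=16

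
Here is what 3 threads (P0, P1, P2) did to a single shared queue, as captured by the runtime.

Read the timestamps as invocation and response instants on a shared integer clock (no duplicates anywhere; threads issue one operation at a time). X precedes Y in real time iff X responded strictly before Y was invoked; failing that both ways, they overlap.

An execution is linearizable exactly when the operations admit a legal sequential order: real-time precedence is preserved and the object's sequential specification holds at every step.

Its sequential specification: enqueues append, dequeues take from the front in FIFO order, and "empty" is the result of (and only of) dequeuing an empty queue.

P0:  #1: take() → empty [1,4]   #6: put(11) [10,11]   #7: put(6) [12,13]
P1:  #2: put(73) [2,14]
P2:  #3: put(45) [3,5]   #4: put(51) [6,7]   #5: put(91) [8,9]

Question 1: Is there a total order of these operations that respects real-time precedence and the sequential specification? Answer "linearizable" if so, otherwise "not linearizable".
one valid linearization: #1, #2, #3, #4, #5, #6, #7
1. #1 take() → empty, leaving queue <>
2. #2 put(73), leaving queue <73>
3. #3 put(45), leaving queue <73,45>
4. #4 put(51), leaving queue <73,45,51>
5. #5 put(91), leaving queue <73,45,51,91>
6. #6 put(11), leaving queue <73,45,51,91,11>
7. #7 put(6), leaving queue <73,45,51,91,11,6>

linearizable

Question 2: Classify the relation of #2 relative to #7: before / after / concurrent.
#2 spans [2,14], #7 spans [12,13]
the intervals overlap in both directions

concurrent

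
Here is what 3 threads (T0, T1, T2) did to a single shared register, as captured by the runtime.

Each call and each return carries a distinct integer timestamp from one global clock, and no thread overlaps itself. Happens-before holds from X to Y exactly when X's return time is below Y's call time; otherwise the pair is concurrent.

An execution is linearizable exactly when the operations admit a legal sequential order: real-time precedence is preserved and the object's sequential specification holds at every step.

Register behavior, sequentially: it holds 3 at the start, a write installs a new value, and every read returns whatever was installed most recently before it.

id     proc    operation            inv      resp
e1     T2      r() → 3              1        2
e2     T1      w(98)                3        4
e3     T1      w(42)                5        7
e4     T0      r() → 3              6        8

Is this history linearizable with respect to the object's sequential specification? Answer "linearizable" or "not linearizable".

not linearizable

events 1..7 are fine; event 8 — the response of e4 at time 8 — makes the prefix non-linearizable
all 2 real-time-respecting orders fail — 4 completed register operations, no legal replay
e.g. e1, e2, e3, e4: illegal at step 4, since e4 r() → 3 cannot apply there
e.g. e1, e2, e4, e3: illegal at step 3, since e4 r() → 3 cannot apply there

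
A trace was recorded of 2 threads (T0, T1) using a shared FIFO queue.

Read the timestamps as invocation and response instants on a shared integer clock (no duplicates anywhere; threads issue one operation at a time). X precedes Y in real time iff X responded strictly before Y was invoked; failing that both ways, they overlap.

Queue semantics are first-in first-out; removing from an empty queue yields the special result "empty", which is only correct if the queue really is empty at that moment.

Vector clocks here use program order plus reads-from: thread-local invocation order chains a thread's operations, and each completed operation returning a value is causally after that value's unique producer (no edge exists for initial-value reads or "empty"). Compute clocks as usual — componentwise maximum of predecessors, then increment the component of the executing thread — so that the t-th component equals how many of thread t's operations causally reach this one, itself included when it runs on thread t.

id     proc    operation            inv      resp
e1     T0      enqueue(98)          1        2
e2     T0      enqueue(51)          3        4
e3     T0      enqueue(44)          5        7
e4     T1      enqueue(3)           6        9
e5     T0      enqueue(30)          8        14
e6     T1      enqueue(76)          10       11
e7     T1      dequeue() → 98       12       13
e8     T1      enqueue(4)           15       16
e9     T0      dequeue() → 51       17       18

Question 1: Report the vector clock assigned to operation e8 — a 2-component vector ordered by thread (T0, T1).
(1, 4)

VC(e4, invoked at 6): no causal predecessors; +1 on T1 → (0, 1)
VC(e1, invoked at 1): no causal predecessors; +1 on T0 → (1, 0)
merge at e6 (invoked 10): VC(e4)=(0, 1), own-thread bump on T1 → (0, 2)
merge at e2 (invoked 3): VC(e1)=(1, 0), own-thread bump on T0 → (2, 0)
merge at e3 (invoked 5): VC(e2)=(2, 0), own-thread bump on T0 → (3, 0)
merge at e7 (invoked 12): VC(e1)=(1, 0), VC(e6)=(0, 2), own-thread bump on T1 → (1, 3)
merge at e5 (invoked 8): VC(e3)=(3, 0), own-thread bump on T0 → (4, 0)
merge at e8 (invoked 15): VC(e7)=(1, 3), own-thread bump on T1 → (1, 4)
merge at e9 (invoked 17): VC(e2)=(2, 0), VC(e5)=(4, 0), own-thread bump on T0 → (5, 0)
target: VC(e8) = (1, 4)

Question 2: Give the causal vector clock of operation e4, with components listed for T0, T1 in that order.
(0, 1)

e4, invoked 6, has no incoming edges; only T1's bump applies → (0, 1)
e1, invoked 1, has no incoming edges; only T0's bump applies → (1, 0)
from VC(e4)=(0, 1), e6 (invoked 10) maxes components and bumps T1 → (0, 2)
from VC(e1)=(1, 0), e2 (invoked 3) maxes components and bumps T0 → (2, 0)
from VC(e2)=(2, 0), e3 (invoked 5) maxes components and bumps T0 → (3, 0)
from VC(e1)=(1, 0), VC(e6)=(0, 2), e7 (invoked 12) maxes components and bumps T1 → (1, 3)
from VC(e3)=(3, 0), e5 (invoked 8) maxes components and bumps T0 → (4, 0)
from VC(e7)=(1, 3), e8 (invoked 15) maxes components and bumps T1 → (1, 4)
from VC(e2)=(2, 0), VC(e5)=(4, 0), e9 (invoked 17) maxes components and bumps T0 → (5, 0)
target: VC(e4) = (0, 1)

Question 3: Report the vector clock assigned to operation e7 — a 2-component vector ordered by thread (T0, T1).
(1, 3)

root op e4, invoked 6: fresh clock plus T1's own tick → (0, 1)
root op e1, invoked 1: fresh clock plus T0's own tick → (1, 0)
VC(e6, invoked at 10): max of VC(e4)=(0, 1), then +1 on thread T1 → (0, 2)
VC(e2, invoked at 3): max of VC(e1)=(1, 0), then +1 on thread T0 → (2, 0)
VC(e3, invoked at 5): max of VC(e2)=(2, 0), then +1 on thread T0 → (3, 0)
VC(e7, invoked at 12): max of VC(e1)=(1, 0), VC(e6)=(0, 2), then +1 on thread T1 → (1, 3)
VC(e5, invoked at 8): max of VC(e3)=(3, 0), then +1 on thread T0 → (4, 0)
VC(e8, invoked at 15): max of VC(e7)=(1, 3), then +1 on thread T1 → (1, 4)
VC(e9, invoked at 17): max of VC(e2)=(2, 0), VC(e5)=(4, 0), then +1 on thread T0 → (5, 0)
target: VC(e7) = (1, 3)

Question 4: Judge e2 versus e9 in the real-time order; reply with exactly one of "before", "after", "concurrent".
before

e2 spans [3,4], e9 spans [17,18]
resp(e2)=4 < inv(e9)=17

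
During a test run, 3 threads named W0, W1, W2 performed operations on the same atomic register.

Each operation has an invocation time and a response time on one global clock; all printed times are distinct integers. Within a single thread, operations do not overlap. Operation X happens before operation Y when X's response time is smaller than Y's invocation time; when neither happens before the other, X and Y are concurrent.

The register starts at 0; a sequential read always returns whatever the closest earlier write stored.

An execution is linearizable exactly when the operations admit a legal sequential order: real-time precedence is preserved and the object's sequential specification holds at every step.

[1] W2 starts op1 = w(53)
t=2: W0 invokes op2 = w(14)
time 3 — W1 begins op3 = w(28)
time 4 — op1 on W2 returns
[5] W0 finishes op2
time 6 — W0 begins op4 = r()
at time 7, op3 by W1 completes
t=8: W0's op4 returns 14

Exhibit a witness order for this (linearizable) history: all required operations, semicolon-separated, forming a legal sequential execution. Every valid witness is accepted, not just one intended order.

after step 1 (op1 w(53)): value 53
after step 2 (op2 w(14)): value 14
after step 3 (op4 r() → 14): value 14
after step 4 (op3 w(28)): value 28

op1; op2; op4; op3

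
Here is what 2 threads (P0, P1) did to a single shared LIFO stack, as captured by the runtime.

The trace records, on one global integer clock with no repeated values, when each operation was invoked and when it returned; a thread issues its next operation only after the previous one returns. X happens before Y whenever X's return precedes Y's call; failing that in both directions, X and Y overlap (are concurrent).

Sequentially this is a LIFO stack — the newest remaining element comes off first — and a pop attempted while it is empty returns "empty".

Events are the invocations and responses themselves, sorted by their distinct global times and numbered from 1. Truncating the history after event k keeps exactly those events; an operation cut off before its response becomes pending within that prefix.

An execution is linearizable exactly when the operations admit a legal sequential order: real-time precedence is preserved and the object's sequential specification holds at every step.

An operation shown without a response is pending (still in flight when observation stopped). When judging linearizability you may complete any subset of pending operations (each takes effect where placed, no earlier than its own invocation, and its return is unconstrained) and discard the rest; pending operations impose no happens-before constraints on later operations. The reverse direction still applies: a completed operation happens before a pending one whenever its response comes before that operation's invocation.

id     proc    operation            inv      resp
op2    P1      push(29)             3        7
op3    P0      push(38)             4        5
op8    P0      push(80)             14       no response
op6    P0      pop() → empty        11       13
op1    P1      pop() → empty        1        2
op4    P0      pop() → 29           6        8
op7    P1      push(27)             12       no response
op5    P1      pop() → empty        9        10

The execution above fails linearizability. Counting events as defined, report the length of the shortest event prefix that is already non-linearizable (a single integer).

events 1..9 are linearizable, e.g. via op1, op3, op2, op4:
step 1: op1 pop() → empty — stack <>
step 2: op3 push(38) — stack <38>
step 3: op2 push(29) — stack <38,29>
step 4: op4 pop() → 29 — stack <38>
once event 10 joins (op5's response, time 10), exhaustive search finds no witness
sample order op1, op2, op3, op4, op5 stalls at step 4 — op4 pop() → 29 has no legal effect
sample order op1, op3, op2, op4, op5 stalls at step 5 — op5 pop() → empty has no legal effect

10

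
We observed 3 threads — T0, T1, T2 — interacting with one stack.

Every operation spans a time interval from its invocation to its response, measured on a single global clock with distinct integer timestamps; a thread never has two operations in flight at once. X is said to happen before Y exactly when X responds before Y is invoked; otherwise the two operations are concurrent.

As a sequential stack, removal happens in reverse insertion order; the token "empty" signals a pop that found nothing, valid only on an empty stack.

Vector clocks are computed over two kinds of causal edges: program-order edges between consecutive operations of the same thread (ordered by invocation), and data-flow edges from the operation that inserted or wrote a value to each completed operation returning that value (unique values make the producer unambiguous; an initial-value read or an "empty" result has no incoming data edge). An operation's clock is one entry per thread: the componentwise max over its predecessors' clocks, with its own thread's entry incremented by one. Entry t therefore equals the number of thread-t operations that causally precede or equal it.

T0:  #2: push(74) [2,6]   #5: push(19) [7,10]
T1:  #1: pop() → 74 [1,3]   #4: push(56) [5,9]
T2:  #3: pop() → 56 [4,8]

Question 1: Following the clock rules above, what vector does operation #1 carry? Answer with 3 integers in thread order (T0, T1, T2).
Answer: (1, 1, 0)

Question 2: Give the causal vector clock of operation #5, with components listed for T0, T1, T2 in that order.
Answer: (2, 0, 0)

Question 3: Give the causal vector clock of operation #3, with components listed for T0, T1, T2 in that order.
Answer: (1, 2, 1)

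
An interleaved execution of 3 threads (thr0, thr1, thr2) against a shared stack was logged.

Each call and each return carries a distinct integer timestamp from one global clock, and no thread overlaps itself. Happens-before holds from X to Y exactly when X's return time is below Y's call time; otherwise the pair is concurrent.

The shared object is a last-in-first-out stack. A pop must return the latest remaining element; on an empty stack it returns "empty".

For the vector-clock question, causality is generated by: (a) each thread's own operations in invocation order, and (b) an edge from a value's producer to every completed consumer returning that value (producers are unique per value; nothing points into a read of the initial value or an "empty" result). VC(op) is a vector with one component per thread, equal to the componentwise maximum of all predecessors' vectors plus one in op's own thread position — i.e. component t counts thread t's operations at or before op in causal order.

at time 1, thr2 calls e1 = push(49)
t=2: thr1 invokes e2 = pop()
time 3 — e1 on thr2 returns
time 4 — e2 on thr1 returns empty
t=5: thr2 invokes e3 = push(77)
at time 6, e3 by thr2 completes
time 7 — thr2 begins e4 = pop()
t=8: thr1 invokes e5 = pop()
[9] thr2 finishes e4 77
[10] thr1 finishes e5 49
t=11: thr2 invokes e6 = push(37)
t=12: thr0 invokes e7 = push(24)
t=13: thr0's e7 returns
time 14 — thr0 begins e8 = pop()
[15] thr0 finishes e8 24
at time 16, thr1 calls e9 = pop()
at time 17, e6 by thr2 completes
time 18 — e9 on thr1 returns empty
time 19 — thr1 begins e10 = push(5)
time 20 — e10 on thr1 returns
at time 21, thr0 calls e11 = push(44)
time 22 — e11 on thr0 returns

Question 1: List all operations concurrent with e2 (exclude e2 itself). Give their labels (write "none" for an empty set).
e2 runs from 2 to 4; window-overlapping ops are concurrent
e1 [1,3]: concurrent
e3 [5,6]: after
e4 [7,9]: after
e5 [8,10]: after
e6 [11,17]: after
e7 [12,13]: after
e8 [14,15]: after
e9 [16,18]: after
e10 [19,20]: after
e11 [21,22]: after

e1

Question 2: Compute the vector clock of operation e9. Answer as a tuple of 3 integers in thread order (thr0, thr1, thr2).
root op e1, invoked 1: fresh clock plus thr2's own tick → (0, 0, 1)
root op e2, invoked 2: fresh clock plus thr1's own tick → (0, 1, 0)
root op e7, invoked 12: fresh clock plus thr0's own tick → (1, 0, 0)
VC(e3, invoked at 5): max of VC(e1)=(0, 0, 1), then +1 on thread thr2 → (0, 0, 2)
VC(e8, invoked at 14): max of VC(e7)=(1, 0, 0), then +1 on thread thr0 → (2, 0, 0)
VC(e4, invoked at 7): max of VC(e3)=(0, 0, 2), then +1 on thread thr2 → (0, 0, 3)
VC(e5, invoked at 8): max of VC(e1)=(0, 0, 1), VC(e2)=(0, 1, 0), then +1 on thread thr1 → (0, 2, 1)
VC(e11, invoked at 21): max of VC(e8)=(2, 0, 0), then +1 on thread thr0 → (3, 0, 0)
VC(e6, invoked at 11): max of VC(e4)=(0, 0, 3), then +1 on thread thr2 → (0, 0, 4)
VC(e9, invoked at 16): max of VC(e5)=(0, 2, 1), then +1 on thread thr1 → (0, 3, 1)
VC(e10, invoked at 19): max of VC(e9)=(0, 3, 1), then +1 on thread thr1 → (0, 4, 1)
target: VC(e9) = (0, 3, 1)

(0, 3, 1)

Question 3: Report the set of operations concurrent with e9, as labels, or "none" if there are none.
overlap test against e9 [16,18]: concurrent iff the interval meets 16..18
e1 [1,3]: before
e2 [2,4]: before
e3 [5,6]: before
e4 [7,9]: before
e5 [8,10]: before
e6 [11,17]: concurrent
e7 [12,13]: before
e8 [14,15]: before
e10 [19,20]: after
e11 [21,22]: after

e6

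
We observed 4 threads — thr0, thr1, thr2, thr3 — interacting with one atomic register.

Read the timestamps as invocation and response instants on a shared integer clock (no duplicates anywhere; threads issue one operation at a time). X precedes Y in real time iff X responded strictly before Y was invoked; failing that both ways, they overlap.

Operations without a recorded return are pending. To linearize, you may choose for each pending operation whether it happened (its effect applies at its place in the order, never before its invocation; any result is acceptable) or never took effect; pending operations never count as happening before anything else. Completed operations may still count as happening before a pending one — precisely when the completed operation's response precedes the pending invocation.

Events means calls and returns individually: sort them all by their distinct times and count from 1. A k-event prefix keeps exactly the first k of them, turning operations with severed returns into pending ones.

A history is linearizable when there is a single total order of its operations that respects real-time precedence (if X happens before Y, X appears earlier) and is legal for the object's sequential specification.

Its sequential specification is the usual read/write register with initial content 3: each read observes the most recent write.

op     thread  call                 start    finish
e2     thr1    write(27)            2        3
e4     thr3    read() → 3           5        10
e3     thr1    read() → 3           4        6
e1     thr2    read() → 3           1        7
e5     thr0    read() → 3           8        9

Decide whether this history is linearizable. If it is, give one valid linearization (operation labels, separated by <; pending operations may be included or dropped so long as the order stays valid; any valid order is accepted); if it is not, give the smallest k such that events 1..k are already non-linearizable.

cut after 5 events: linearizable; cut after 6 events (e3 responds, time 6): not linearizable
the sole real-time-consistent order of 2 completed operations fails the atomic register replay
include/drop combinations of the 2 pending operations (e1, e4) were all tried; none helps
for example e2, e3 (pending dropped) fails at step 2: e3 read() → 3 is not legal there

not linearizable — minimal violating prefix: 6 events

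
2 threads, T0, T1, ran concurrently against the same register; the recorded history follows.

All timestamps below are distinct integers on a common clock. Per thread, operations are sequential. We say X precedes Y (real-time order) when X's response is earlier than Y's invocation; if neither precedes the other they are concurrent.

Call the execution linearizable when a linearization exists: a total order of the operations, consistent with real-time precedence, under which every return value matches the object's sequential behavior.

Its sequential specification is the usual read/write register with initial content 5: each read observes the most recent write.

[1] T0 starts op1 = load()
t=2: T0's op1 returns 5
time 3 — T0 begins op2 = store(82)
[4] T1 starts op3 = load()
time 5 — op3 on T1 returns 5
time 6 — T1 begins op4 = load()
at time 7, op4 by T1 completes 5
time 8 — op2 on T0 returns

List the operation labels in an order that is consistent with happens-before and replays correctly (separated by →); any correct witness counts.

1. op1 load() → 5, leaving value 5
2. op3 load() → 5, leaving value 5
3. op4 load() → 5, leaving value 5
4. op2 store(82), leaving value 82

op1 → op3 → op4 → op2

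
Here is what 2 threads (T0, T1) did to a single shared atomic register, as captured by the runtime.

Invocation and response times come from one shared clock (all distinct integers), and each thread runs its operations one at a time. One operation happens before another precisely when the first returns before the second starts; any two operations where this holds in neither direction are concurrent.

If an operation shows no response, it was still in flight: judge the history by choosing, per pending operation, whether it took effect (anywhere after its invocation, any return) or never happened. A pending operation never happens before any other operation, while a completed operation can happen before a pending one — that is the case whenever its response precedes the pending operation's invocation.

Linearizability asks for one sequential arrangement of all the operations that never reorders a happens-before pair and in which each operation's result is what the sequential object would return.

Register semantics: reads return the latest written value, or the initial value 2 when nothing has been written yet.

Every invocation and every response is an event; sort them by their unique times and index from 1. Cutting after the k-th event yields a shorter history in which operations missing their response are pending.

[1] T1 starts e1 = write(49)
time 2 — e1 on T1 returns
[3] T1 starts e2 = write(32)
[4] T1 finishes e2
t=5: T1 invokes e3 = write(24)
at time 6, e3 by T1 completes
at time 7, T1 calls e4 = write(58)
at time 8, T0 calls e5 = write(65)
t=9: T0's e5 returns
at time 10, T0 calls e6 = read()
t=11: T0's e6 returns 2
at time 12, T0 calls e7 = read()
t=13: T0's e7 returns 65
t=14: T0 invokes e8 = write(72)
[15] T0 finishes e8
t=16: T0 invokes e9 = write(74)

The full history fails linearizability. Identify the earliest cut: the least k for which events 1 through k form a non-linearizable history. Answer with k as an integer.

events 1..10 are linearizable; a witness order is e1, e2, e3, e4, e5:
1. e1 write(49), leaving value 49
2. e2 write(32), leaving value 32
3. e3 write(24), leaving value 24
4. e4 write(58) (pending, included), leaving value 58
5. e5 write(65), leaving value 65
adding event 11 (e6 responds at 11) leaves no legal real-time order
every completion of the 1 pending operation (e4) was checked; none linearizes
one such order, e1, e2, e3, e5, e6 (pending dropped), breaks at step 5 where e6 read() → 2 is illegal

11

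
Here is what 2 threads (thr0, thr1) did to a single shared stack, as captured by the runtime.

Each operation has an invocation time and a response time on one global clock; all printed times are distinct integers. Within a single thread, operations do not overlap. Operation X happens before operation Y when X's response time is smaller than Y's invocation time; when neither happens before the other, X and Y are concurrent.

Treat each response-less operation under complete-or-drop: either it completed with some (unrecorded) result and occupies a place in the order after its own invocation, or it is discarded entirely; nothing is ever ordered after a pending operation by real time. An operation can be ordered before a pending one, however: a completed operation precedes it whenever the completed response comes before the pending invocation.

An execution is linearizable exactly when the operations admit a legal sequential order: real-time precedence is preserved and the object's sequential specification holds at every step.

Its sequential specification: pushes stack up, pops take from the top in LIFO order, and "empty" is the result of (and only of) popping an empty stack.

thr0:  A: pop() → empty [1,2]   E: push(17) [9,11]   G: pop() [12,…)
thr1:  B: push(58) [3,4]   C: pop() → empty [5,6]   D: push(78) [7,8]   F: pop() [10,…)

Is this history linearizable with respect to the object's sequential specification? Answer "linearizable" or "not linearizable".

prefix check: 1..5 passes, 1..6 fails once C's time-6 response joins
exhaustive check: the 3 completed stack ops admit one real-time order; illegal
one such order, A, B, C, breaks at step 3 where C pop() → empty is illegal

not linearizable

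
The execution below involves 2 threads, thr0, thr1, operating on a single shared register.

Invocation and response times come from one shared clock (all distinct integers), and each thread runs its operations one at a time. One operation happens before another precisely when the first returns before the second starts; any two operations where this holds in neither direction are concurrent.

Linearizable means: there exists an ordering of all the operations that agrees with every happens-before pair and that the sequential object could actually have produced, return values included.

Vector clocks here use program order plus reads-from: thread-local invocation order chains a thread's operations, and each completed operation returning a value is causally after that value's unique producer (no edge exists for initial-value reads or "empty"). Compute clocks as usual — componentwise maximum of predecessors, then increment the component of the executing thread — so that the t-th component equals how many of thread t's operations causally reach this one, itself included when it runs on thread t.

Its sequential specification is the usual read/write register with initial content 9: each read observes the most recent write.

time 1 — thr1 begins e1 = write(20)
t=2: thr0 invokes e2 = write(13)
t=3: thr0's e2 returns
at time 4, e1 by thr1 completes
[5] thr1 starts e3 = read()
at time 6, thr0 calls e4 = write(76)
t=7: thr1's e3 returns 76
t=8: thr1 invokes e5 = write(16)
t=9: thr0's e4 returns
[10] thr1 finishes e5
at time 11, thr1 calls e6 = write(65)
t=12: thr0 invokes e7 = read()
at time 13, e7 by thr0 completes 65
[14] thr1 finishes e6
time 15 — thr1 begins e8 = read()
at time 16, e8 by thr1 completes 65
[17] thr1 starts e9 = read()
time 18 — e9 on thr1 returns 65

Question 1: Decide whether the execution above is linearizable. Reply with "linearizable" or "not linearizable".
linearizable

a witness: e1, e2, e4, e3, e5, e6, e7, e8, e9
after step 1 (e1 write(20)): value 20
after step 2 (e2 write(13)): value 13
after step 3 (e4 write(76)): value 76
after step 4 (e3 read() → 76): value 76
after step 5 (e5 write(16)): value 16
after step 6 (e6 write(65)): value 65
after step 7 (e7 read() → 65): value 65
after step 8 (e8 read() → 65): value 65
after step 9 (e9 read() → 65): value 65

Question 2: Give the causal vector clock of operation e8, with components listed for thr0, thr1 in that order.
(2, 5)

no predecessors for e1 (invoked 1): thr1 increments from zero → (0, 1)
no predecessors for e2 (invoked 2): thr0 increments from zero → (1, 0)
e4 (invocation 6): componentwise max over VC(e2)=(1, 0), +1 at thr0, giving (2, 0)
e3 (invocation 5): componentwise max over VC(e1)=(0, 1), VC(e4)=(2, 0), +1 at thr1, giving (2, 2)
e5 (invocation 8): componentwise max over VC(e3)=(2, 2), +1 at thr1, giving (2, 3)
e6 (invocation 11): componentwise max over VC(e5)=(2, 3), +1 at thr1, giving (2, 4)
e8 (invocation 15): componentwise max over VC(e6)=(2, 4), +1 at thr1, giving (2, 5)
e7 (invocation 12): componentwise max over VC(e4)=(2, 0), VC(e6)=(2, 4), +1 at thr0, giving (3, 4)
e9 (invocation 17): componentwise max over VC(e6)=(2, 4), VC(e8)=(2, 5), +1 at thr1, giving (2, 6)
target: VC(e8) = (2, 5)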